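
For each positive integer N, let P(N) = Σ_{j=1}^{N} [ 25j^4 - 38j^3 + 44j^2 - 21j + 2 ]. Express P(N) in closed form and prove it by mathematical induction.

We claim P(N) = N(5N^4 + 3N^3 + 4N^2 + 2N - 2) for all N ≥ 1.
For the base case N = 1: P(1) = 12, and the closed form gives 12. They agree.
Inductive step: suppose the statement holds for some j ≥ 1, so P(j) = j(5j^4 + 3j^3 + 4j^2 + 2j - 2).
Then P(j+1) = P(j) + (25j^4 + 62j^3 + 80j^2 + 53j + 12) = (j(5j^4 + 3j^3 + 4j^2 + 2j - 2)) + (25j^4 + 62j^3 + 80j^2 + 53j + 12).
Simplifying, P(j+1) = (j + 1)(5j^4 + 23j^3 + 43j^2 + 39j + 12) = (j+1)(5(j+1)^4 + 3(j+1)^3 + 4(j+1)^2 + 2(j+1) - 2),
which is the closed form with N = j+1.
By induction, the statement is established for all N ≥ 1.

P(N) = N(5N^4 + 3N^3 + 4N^2 + 2N - 2)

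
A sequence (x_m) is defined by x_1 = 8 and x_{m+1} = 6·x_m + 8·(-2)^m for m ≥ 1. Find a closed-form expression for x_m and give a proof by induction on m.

Computing the first terms: x_1 = 8, x_2 = 32, x_3 = 224. This suggests x_m = -(-2)^m + 6^m.
When m = 1: the formula gives 8 = 8 = x_1.
Suppose the result is true for m = p, so x_p = -(-2)^p + 6^p.
Then x_{p+1} = 6·x_p + 8·(-2)^p = 6·(-(-2)^p + 6^p) + 8·(-2)^p = -(-2)^(p + 1) + 6^(p + 1),
which is the claimed formula at m = p+1.
By the principle of mathematical induction, the result holds for all m ≥ 1.

x_m = -(-2)^m + 6^m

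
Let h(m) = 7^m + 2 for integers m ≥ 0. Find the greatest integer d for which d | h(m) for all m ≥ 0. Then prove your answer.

d = 3

Computing the first values: h(0) = 3 and h(1) = 9; gcd(3, 9) = 3, so d ≤ 3.
We prove 3 | 7^m + 2 for all m ≥ 0 by induction on m.
For the base case m = 0: h(0) = 3 = 3·(1), so 3 | h(0).
For the inductive step, assume it holds for an arbitrary i ≥ 0, i.e. 3 | h(i). Then
h(i+1) = 7^(i+1) + 2 = 7·(7^i + 2) - 12 = 7·h(i) - 12. The first term is divisible by 3 by the inductive hypothesis, and -12 is divisible by 3. Hence 3 | h(i+1).
Hence, by induction on m, the claim holds for every m ≥ 0.
Therefore the largest such d is 3.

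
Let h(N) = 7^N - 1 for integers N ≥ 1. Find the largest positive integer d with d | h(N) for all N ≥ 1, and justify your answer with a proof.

d = 6

Computing the first values: h(1) = 6 and h(2) = 48; gcd(6, 48) = 6, so d ≤ 6.
We prove 6 | 7^N - 1 for all N ≥ 1 by induction on N.
For the base case N = 1: h(1) = 6 = 6·(1), so 6 | h(1).
Inductive step: suppose the statement holds for some j ≥ 1, i.e. 6 | h(j). Then
7^{j+1} − 1^{j+1} = 7·7^j − 1·1^j = 7·(7^j − 1^j) + (6)·1^j. The first term is divisible by 6 by the inductive hypothesis, and the second term (6)·1^j is divisible by 6 since 6 | 6. Hence 6 | h(j+1).
By induction, the statement is established for all N ≥ 1.
Therefore the largest such d is 6.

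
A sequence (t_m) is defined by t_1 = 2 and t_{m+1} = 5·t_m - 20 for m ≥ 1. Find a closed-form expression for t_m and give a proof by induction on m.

t_m = -3·5^(m - 1) + 5

Computing the first terms: t_1 = 2, t_2 = -10, t_3 = -70. This suggests t_m = -3·5^(m - 1) + 5.
Base case (m = 1): the formula gives 2 = 2 = t_1.
Inductive step: assume the claim holds for m = p, so t_p = -3·5^(p - 1) + 5.
Then t_{p+1} = 5·t_p - 20 = 5·(-3·5^(p - 1) + 5) - 20 = -3·5^p + 5 = -3·5^((p+1) - 1) + 5,
which is the claimed formula at m = p+1.
By the principle of mathematical induction, the result holds for all m ≥ 1.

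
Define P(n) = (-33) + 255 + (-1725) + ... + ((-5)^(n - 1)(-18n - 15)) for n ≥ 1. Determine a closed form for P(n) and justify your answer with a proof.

P(n) = 3(-5)^n(n + 1) - 3

We claim P(n) = 3(-5)^n(n + 1) - 3 for all n ≥ 1.
Base case (n = 1): P(1) = -33, and the closed form gives -33. They agree.
Inductive step: assume the claim holds for n = i, so P(i) = 3(-5)^i(i + 1) - 3.
Then P(i+1) = P(i) + ((-5)^i(-18i - 33)) = (3(-5)^i(i + 1) - 3) + ((-5)^i(-18i - 33)).
Simplifying, P(i+1) = -15(-5)^i·i - 30(-5)^i - 3 = 3(-5)^(i+1)((i+1) + 1) - 3,
which is the closed form with n = i+1.
Hence, by induction on n, the claim holds for every n ≥ 1.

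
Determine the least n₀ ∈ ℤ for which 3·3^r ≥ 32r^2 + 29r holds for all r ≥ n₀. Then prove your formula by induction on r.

n₀ = 6

At r = 5: 729 < 945, so the inequality fails and n₀ ≥ 6. We prove 3·3^r ≥ 32r^2 + 29r for all r ≥ 6.
For the base case r = 6: 3·3^r = 2187 and 32r^2 + 29r = 1326, so 2187 ≥ 1326.
Inductive step: assume the claim holds for r = i, so 3·3^i ≥ 32i^2 + 29i.
Then 3·3^(i + 1) = 3·(3·3^i) ≥ 3·(32i^2 + 29i).
Also, for i ≥ 6 we have 3·(32i^2 + 29i) ≥ 32(i+1)^2 + 29(i+1), since 3·(32i^2 + 29i) − (32(i+1)^2 + 29(i+1)) = 64i^2 - 6i - 61, which is nonnegative for all i ≥ 6.
Combining, 3·3^(i + 1) ≥ 32(i+1)^2 + 29(i+1).
This completes the induction.
Hence the smallest such n₀ is 6.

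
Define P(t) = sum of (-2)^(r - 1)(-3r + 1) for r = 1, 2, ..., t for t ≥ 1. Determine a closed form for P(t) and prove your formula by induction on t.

We claim P(t) = (-2)^t·t for all t ≥ 1.
Base step (t = 1): P(1) = -2, and the closed form gives -2. They agree.
For the inductive step, assume it holds for an arbitrary r ≥ 1, so P(r) = (-2)^r·r.
Then P(r+1) = P(r) + ((-2)^r(-3r - 2)) = ((-2)^r·r) + ((-2)^r(-3r - 2)).
Simplifying, P(r+1) = (-2)^(r + 1)(r + 1) = (-2)^(r+1)·(r+1),
which is the closed form with t = r+1.
This completes the induction.

P(t) = (-2)^t·t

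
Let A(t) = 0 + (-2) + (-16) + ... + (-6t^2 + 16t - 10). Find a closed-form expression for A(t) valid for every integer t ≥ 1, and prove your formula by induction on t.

A(t) = -t(t - 1)(2t - 3)

We claim A(t) = -t(t - 1)(2t - 3) for all t ≥ 1.
When t = 1: A(1) = 0, and the closed form gives 0. They agree.
Inductive step: suppose the statement holds for some m ≥ 1, so A(m) = m(-2m^2 + 5m - 3).
Then A(m+1) = A(m) + (2m(-3m + 2)) = (m(-2m^2 + 5m - 3)) + (2m(-3m + 2)).
Simplifying, A(m+1) = -m(m + 1)(2m - 1) = -(m+1)((m+1) - 1)(2(m+1) - 3),
which is the closed form with t = m+1.
This completes the induction.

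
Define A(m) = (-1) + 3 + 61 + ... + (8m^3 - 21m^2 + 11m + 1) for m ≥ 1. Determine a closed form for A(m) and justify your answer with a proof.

A(m) = m(2m^3 - 3m^2 - 3m + 3)

We claim A(m) = m(2m^3 - 3m^2 - 3m + 3) for all m ≥ 1.
Base case (m = 1): A(1) = -1, and the closed form gives -1. They agree.
For the inductive step, assume it holds for an arbitrary k ≥ 1, so A(k) = k(2k^3 - 3k^2 - 3k + 3).
Then A(k+1) = A(k) + (8k^3 + 3k^2 - 7k - 1) = (k(2k^3 - 3k^2 - 3k + 3)) + (8k^3 + 3k^2 - 7k - 1).
Simplifying, A(k+1) = (k + 1)(2k^3 + 3k^2 - 3k - 1) = (k+1)(2(k+1)^3 - 3(k+1)^2 - 3(k+1) + 3),
which is the closed form with m = k+1.
Hence, by induction on m, the claim holds for every m ≥ 1.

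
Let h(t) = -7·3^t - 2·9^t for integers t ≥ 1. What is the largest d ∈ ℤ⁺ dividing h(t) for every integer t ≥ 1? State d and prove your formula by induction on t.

Computing the first values: h(1) = -39 and h(2) = -225; gcd(-39, -225) = 3, so d ≤ 3.
We prove 3 | -7·3^t - 2·9^t for all t ≥ 1 by induction on t.
For the base case t = 1: h(1) = -39 = 3·(-13), so 3 | h(1).
Suppose the result is true for t = j, i.e. 3 | h(j). Then
h(j+1) − 9·h(j) = (-7·3^(j+1) - 2·9^(j+1)) − 9·(-7·3^j - 2·9^j) = (-7)·3^j·(3 − 9) = (42)·3^j. Since 3 | h(j) by the inductive hypothesis, 3 | 9·h(j); and 3 | 42 since 42 = 3·14. Therefore 3 | h(j+1).
Hence, by induction on t, the claim holds for every t ≥ 1.
Therefore the largest such d is 3.

d = 3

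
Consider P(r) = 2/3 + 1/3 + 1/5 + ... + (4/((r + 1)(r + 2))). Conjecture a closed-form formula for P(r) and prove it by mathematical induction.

We claim P(r) = 2r/(r + 2) for all r ≥ 1.
When r = 1: P(1) = 2/3, and the closed form gives 2/3. They agree.
Inductive step: suppose the statement holds for some i ≥ 1, so P(i) = 2i/(i + 2).
Then P(i+1) = P(i) + (4/((i + 2)(i + 3))) = (2i/(i + 2)) + (4/((i + 2)(i + 3))).
Simplifying, P(i+1) = 2(i + 1)/(i + 3) = 2(i+1)/((i+1) + 2),
which is the closed form with r = i+1.
By the principle of mathematical induction, the result holds for all r ≥ 1.

P(r) = 2r/(r + 2)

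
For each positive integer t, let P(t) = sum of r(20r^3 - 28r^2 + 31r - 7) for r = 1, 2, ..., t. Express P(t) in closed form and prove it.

We claim P(t) = t(t + 1)(4t^3 - t^2 + 4t + 1) for all t ≥ 1.
Base step (t = 1): P(1) = 16, and the closed form gives 16. They agree.
Inductive step: assume the claim holds for t = r, so P(r) = r(4r^4 + 3r^3 + 3r^2 + 5r + 1).
Then P(r+1) = P(r) + (20r^4 + 52r^3 + 67r^2 + 51r + 16) = (r(4r^4 + 3r^3 + 3r^2 + 5r + 1)) + (20r^4 + 52r^3 + 67r^2 + 51r + 16).
Simplifying, P(r+1) = (r + 1)(r + 2)(4r^3 + 11r^2 + 14r + 8) = (r+1)((r+1) + 1)(4(r+1)^3 - (r+1)^2 + 4(r+1) + 1),
which is the closed form with t = r+1.
This completes the induction.

P(t) = t(t + 1)(4t^3 - t^2 + 4t + 1)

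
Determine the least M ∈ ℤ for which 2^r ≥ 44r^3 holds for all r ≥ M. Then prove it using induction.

At r = 17: 131072 < 216172, so the inequality fails and M ≥ 18. We prove 2^r ≥ 44r^3 for all r ≥ 18.
Base case (r = 18): 2^r = 262144 and 44r^3 = 256608, so 262144 ≥ 256608.
For the inductive step, assume it holds for an arbitrary k ≥ 18, so 2^k ≥ 44k^3.
Then 2^(k + 1) = 2·(2^k) ≥ 2·(44k^3).
Also, for k ≥ 18 we have 2·(44k^3) ≥ 44(k+1)^3, since 2 ≥ (1 + 1/k)^3 for all k ≥ 18.
Combining, 2^(k + 1) ≥ 44(k+1)^3.
By the principle of mathematical induction, the result holds for all r ≥ 18.
Hence the smallest such M is 18.

M = 18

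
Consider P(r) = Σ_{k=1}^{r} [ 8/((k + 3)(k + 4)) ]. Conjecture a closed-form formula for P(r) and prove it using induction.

P(r) = 2r/(r + 4)

We claim P(r) = 2r/(r + 4) for all r ≥ 1.
Base step (r = 1): P(1) = 2/5, and the closed form gives 2/5. They agree.
Inductive step: suppose the statement holds for some k ≥ 1, so P(k) = 2k/(k + 4).
Then P(k+1) = P(k) + (8/((k + 4)(k + 5))) = (2k/(k + 4)) + (8/((k + 4)(k + 5))).
Simplifying, P(k+1) = 2(k + 1)/(k + 5) = 2(k+1)/((k+1) + 4),
which is the closed form with r = k+1.
This completes the induction.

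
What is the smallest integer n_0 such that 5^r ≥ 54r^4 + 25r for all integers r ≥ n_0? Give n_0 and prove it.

n_0 = 8

At r = 7: 78125 < 129829, so the inequality fails and n_0 ≥ 8. We prove 5^r ≥ 54r^4 + 25r for all r ≥ 8.
Base step (r = 8): 5^r = 390625 and 54r^4 + 25r = 221384, so 390625 ≥ 221384.
Inductive step: suppose the statement holds for some j ≥ 8, so 5^j ≥ 54j^4 + 25j.
Then 5^(j + 1) = 5·(5^j) ≥ 5·(54j^4 + 25j).
Also, for j ≥ 8 we have 5·(54j^4 + 25j) ≥ 54(j+1)^4 + 25(j+1), since 5·(54j^4 + 25j) − (54(j+1)^4 + 25(j+1)) = 216j^4 - 216j^3 - 324j^2 - 116j - 79, which is nonnegative for all j ≥ 8.
Combining, 5^(j + 1) ≥ 54(j+1)^4 + 25(j+1).
Hence, by induction on r, the claim holds for every r ≥ 8.
Hence the smallest such n_0 is 8.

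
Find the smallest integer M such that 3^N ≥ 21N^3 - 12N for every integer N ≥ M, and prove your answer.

At N = 8: 6561 < 10656, so the inequality fails and M ≥ 9. We prove 3^N ≥ 21N^3 - 12N for all N ≥ 9.
When N = 9: 3^N = 19683 and 21N^3 - 12N = 15201, so 19683 ≥ 15201.
Inductive step: suppose the statement holds for some i ≥ 9, so 3^i ≥ 21i^3 - 12i.
Then 3^(i + 1) = 3·(3^i) ≥ 3·(21i^3 - 12i).
Also, for i ≥ 9 we have 3·(21i^3 - 12i) ≥ 21(i+1)^3 - 12(i+1), since 3·(21i^3 - 12i) − (21(i+1)^3 - 12(i+1)) = 42i^3 - 63i^2 - 87i - 9, which is nonnegative for all i ≥ 9.
Combining, 3^(i + 1) ≥ 21(i+1)^3 - 12(i+1).
By the principle of mathematical induction, the result holds for all N ≥ 9.
Hence the smallest such M is 9.

M = 9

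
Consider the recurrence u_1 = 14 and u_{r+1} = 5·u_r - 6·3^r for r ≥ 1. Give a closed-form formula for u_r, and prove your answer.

u_r = 3^(r + 1) + 5^r

Computing the first terms: u_1 = 14, u_2 = 52, u_3 = 206. This suggests u_r = 3^(r + 1) + 5^r.
For the base case r = 1: the formula gives 14 = 14 = u_1.
Inductive step: assume the claim holds for r = j, so u_j = 3^(j + 1) + 5^j.
Then u_{j+1} = 5·u_j - 6·3^j = 5·(3^(j + 1) + 5^j) - 6·3^j = 3^(j + 2) + 5^(j + 1) = 3^((j+1) + 1) + 5^(j+1),
which is the claimed formula at r = j+1.
By induction, the statement is established for all r ≥ 1.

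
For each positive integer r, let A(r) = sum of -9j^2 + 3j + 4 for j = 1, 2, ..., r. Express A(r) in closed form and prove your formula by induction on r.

We claim A(r) = -r(3r^2 + 3r - 4) for all r ≥ 1.
Base step (r = 1): A(1) = -2, and the closed form gives -2. They agree.
Inductive step: suppose the statement holds for some j ≥ 1, so A(j) = j(-3j^2 - 3j + 4).
Then A(j+1) = A(j) + (3j - 9(j + 1)^2 + 7) = (j(-3j^2 - 3j + 4)) + (3j - 9(j + 1)^2 + 7).
Simplifying, A(j+1) = -(j + 1)(3j^2 + 9j + 2) = -(j+1)(3(j+1)^2 + 3(j+1) - 4),
which is the closed form with r = j+1.
Hence, by induction on r, the claim holds for every r ≥ 1.

A(r) = -r(3r^2 + 3r - 4)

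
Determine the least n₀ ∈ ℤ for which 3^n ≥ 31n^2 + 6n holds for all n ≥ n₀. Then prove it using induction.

n₀ = 7

At n = 6: 729 < 1152, so the inequality fails and n₀ ≥ 7. We prove 3^n ≥ 31n^2 + 6n for all n ≥ 7.
For the base case n = 7: 3^n = 2187 and 31n^2 + 6n = 1561, so 2187 ≥ 1561.
Suppose the result is true for n = r, so 3^r ≥ 31r^2 + 6r.
Then 3^(r + 1) = 3·(3^r) ≥ 3·(31r^2 + 6r).
Also, for r ≥ 7 we have 3·(31r^2 + 6r) ≥ 31(r+1)^2 + 6(r+1), since 3·(31r^2 + 6r) − (31(r+1)^2 + 6(r+1)) = 62r^2 - 50r - 37, which is nonnegative for all r ≥ 7.
Combining, 3^(r + 1) ≥ 31(r+1)^2 + 6(r+1).
By induction, the statement is established for all n ≥ 7.
Hence the smallest such n₀ is 7.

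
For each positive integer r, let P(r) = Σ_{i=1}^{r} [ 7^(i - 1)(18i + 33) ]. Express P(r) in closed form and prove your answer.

We claim P(r) = 7^r(3r + 5) - 5 for all r ≥ 1.
For the base case r = 1: P(1) = 51, and the closed form gives 51. They agree.
For the inductive step, assume it holds for an arbitrary i ≥ 1, so P(i) = 7^i(3i + 5) - 5.
Then P(i+1) = P(i) + (7^i(18i + 51)) = (7^i(3i + 5) - 5) + (7^i(18i + 51)).
Simplifying, P(i+1) = 21·7^i·i + 56·7^i - 5 = 7^(i+1)(3(i+1) + 5) - 5,
which is the closed form with r = i+1.
By the principle of mathematical induction, the result holds for all r ≥ 1.

P(r) = 7^r(3r + 5) - 5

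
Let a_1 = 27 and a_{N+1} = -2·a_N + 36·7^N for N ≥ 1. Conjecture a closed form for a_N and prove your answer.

Computing the first terms: a_1 = 27, a_2 = 198, a_3 = 1368. This suggests a_N = -(-2)^(N - 1) + 4·7^N.
Base case (N = 1): the formula gives 27 = 27 = a_1.
Suppose the result is true for N = j, so a_j = -(-2)^(j - 1) + 4·7^j.
Then a_{j+1} = -2·a_j + 36·7^j = -2·(-(-2)^(j - 1) + 4·7^j) + 36·7^j = -(-2)^j + 4·7^(j + 1) = -(-2)^((j+1) - 1) + 4·7^(j+1),
which is the claimed formula at N = j+1.
Hence, by induction on N, the claim holds for every N ≥ 1.

a_N = -(-2)^(N - 1) + 4·7^N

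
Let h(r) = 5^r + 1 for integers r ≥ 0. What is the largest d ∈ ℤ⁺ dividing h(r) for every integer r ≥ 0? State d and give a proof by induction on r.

Computing the first values: h(0) = 2 and h(1) = 6; gcd(2, 6) = 2, so d ≤ 2.
We prove 2 | 5^r + 1 for all r ≥ 0 by induction on r.
For the base case r = 0: h(0) = 2 = 2·(1), so 2 | h(0).
Inductive step: assume the claim holds for r = j, i.e. 2 | h(j). Then
h(j+1) = 5^(j+1) + 1 = 5·(5^j + 1) - 4 = 5·h(j) - 4. The first term is divisible by 2 by the inductive hypothesis, and -4 is divisible by 2. Hence 2 | h(j+1).
Hence, by induction on r, the claim holds for every r ≥ 0.
Therefore the largest such d is 2.

d = 2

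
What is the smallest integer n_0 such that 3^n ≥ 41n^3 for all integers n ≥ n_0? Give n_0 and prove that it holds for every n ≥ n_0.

n_0 = 10

At n = 9: 19683 < 29889, so the inequality fails and n_0 ≥ 10. We prove 3^n ≥ 41n^3 for all n ≥ 10.
Base step (n = 10): 3^n = 59049 and 41n^3 = 41000, so 59049 ≥ 41000.
Inductive step: suppose the statement holds for some m ≥ 10, so 3^m ≥ 41m^3.
Then 3^(m + 1) = 3·(3^m) ≥ 3·(41m^3).
Also, for m ≥ 10 we have 3·(41m^3) ≥ 41(m+1)^3, since 3 ≥ (1 + 1/m)^3 for all m ≥ 10.
Combining, 3^(m + 1) ≥ 41(m+1)^3.
By induction, the statement is established for all n ≥ 10.
Hence the smallest such n_0 is 10.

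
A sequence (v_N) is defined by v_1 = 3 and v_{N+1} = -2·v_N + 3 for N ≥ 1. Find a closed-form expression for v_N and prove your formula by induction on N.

v_N = -(-2)^N + 1

Computing the first terms: v_1 = 3, v_2 = -3, v_3 = 9. This suggests v_N = -(-2)^N + 1.
Base case (N = 1): the formula gives 3 = 3 = v_1.
Suppose the result is true for N = m, so v_m = -(-2)^m + 1.
Then v_{m+1} = -2·v_m + 3 = -2·(-(-2)^m + 1) + 3 = -(-2)^(m + 1) + 1,
which is the claimed formula at N = m+1.
This completes the induction.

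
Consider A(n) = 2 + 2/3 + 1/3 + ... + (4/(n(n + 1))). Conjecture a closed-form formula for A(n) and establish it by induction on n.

We claim A(n) = 4n/(n + 1) for all n ≥ 1.
Base case (n = 1): A(1) = 2, and the closed form gives 2. They agree.
Inductive step: assume the claim holds for n = k, so A(k) = 4k/(k + 1).
Then A(k+1) = A(k) + (4/((k + 1)(k + 2))) = (4k/(k + 1)) + (4/((k + 1)(k + 2))).
Simplifying, A(k+1) = 4(k + 1)/(k + 2) = 4(k+1)/((k+1) + 1),
which is the closed form with n = k+1.
This completes the induction.

A(n) = 4n/(n + 1)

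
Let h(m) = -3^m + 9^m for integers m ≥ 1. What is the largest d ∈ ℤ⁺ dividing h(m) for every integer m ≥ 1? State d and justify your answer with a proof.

Computing the first values: h(1) = 6 and h(2) = 72; gcd(6, 72) = 6, so d ≤ 6.
We prove 6 | -3^m + 9^m for all m ≥ 1 by induction on m.
Base step (m = 1): h(1) = 6 = 6·(1), so 6 | h(1).
For the inductive step, assume it holds for an arbitrary j ≥ 1, i.e. 6 | h(j). Then
9^{j+1} − 3^{j+1} = 9·9^j − 3·3^j = 9·(9^j − 3^j) + (6)·3^j. The first term is divisible by 6 by the inductive hypothesis, and the second term (6)·3^j is divisible by 6 since 6 | 6. Hence 6 | h(j+1).
This completes the induction.
Therefore the largest such d is 6.

d = 6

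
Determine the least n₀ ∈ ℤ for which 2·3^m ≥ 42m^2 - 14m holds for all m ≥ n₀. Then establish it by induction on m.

At m = 5: 486 < 980, so the inequality fails and n₀ ≥ 6. We prove 2·3^m ≥ 42m^2 - 14m for all m ≥ 6.
Base case (m = 6): 2·3^m = 1458 and 42m^2 - 14m = 1428, so 1458 ≥ 1428.
Inductive step: suppose the statement holds for some r ≥ 6, so 2·3^r ≥ 42r^2 - 14r.
Then 2·3^(r + 1) = 3·(2·3^r) ≥ 3·(42r^2 - 14r).
Also, for r ≥ 6 we have 3·(42r^2 - 14r) ≥ 42(r+1)^2 - 14(r+1), since 3·(42r^2 - 14r) − (42(r+1)^2 - 14(r+1)) = 84r^2 - 112r - 28, which is nonnegative for all r ≥ 6.
Combining, 2·3^(r + 1) ≥ 42(r+1)^2 - 14(r+1).
By induction, the statement is established for all m ≥ 6.
Hence the smallest such n₀ is 6.

n₀ = 6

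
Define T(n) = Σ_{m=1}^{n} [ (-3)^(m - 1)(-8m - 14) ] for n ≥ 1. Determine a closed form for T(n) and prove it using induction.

T(n) = 2(-3)^n(n + 2) - 4

We claim T(n) = 2(-3)^n(n + 2) - 4 for all n ≥ 1.
Base case (n = 1): T(1) = -22, and the closed form gives -22. They agree.
Suppose the result is true for n = m, so T(m) = 2(-3)^m(m + 2) - 4.
Then T(m+1) = T(m) + ((-3)^m(-8m - 22)) = (2(-3)^m(m + 2) - 4) + ((-3)^m(-8m - 22)).
Simplifying, T(m+1) = -6(-3)^m·m - 18(-3)^m - 4 = 2(-3)^(m+1)((m+1) + 2) - 4,
which is the closed form with n = m+1.
This completes the induction.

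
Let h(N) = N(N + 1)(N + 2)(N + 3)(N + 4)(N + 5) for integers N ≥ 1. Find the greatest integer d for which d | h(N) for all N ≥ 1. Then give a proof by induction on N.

d = 720

Computing the first values: h(1) = 720 and h(2) = 5040; gcd(720, 5040) = 720, so d ≤ 720.
We prove 720 | N(N + 1)(N + 2)(N + 3)(N + 4)(N + 5) for all N ≥ 1 by induction on N.
Base case (N = 1): h(1) = 720 = 720·(1), so 720 | h(1).
Suppose the result is true for N = k, i.e. 720 | h(k). Then
h(k+1) − h(k) = (k+1)·(k+2)·(k+3)·(k+4)·(k+5)·(k+6) − k·(k+1)·(k+2)·(k+3)·(k+4)·(k+5) = (k+1)·(k+2)·(k+3)·(k+4)·(k+5)·[(k+6) − k] = 6·(k+1)·(k+2)·(k+3)·(k+4)·(k+5). The product of 5 consecutive integers is divisible by (5)! = 120, so h(k+1) − h(k) is divisible by 6·120 = 720. By the inductive hypothesis 720 | h(k), hence 720 | h(k+1).
Hence, by induction on N, the claim holds for every N ≥ 1.
Therefore the largest such d is 720.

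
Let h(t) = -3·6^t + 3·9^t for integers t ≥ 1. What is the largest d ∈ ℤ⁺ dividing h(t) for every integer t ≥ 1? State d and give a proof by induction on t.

Computing the first values: h(1) = 9 and h(2) = 135; gcd(9, 135) = 9, so d ≤ 9.
We prove 9 | -3·6^t + 3·9^t for all t ≥ 1 by induction on t.
When t = 1: h(1) = 9 = 9·(1), so 9 | h(1).
Inductive step: suppose the statement holds for some r ≥ 1, i.e. 9 | h(r). Then
h(r+1) − 9·h(r) = (-3·6^(r+1) + 3·9^(r+1)) − 9·(-3·6^r + 3·9^r) = (-3)·6^r·(6 − 9) = (9)·6^r. Since 9 | h(r) by the inductive hypothesis, 9 | 9·h(r); and 9 | 9 since 9 = 9·1. Therefore 9 | h(r+1).
Hence, by induction on t, the claim holds for every t ≥ 1.
Therefore the largest such d is 9.

d = 9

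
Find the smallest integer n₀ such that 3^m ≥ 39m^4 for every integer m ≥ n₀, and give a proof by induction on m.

At m = 12: 531441 < 808704, so the inequality fails and n₀ ≥ 13. We prove 3^m ≥ 39m^4 for all m ≥ 13.
Base step (m = 13): 3^m = 1594323 and 39m^4 = 1113879, so 1594323 ≥ 1113879.
Suppose the result is true for m = p, so 3^p ≥ 39p^4.
Then 3^(p + 1) = 3·(3^p) ≥ 3·(39p^4).
Also, for p ≥ 13 we have 3·(39p^4) ≥ 39(p+1)^4, since 3 ≥ (1 + 1/p)^4 for all p ≥ 13.
Combining, 3^(p + 1) ≥ 39(p+1)^4.
By the principle of mathematical induction, the result holds for all m ≥ 13.
Hence the smallest such n₀ is 13.

n₀ = 13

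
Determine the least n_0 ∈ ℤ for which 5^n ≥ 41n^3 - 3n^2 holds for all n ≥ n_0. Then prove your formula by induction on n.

At n = 5: 3125 < 5050, so the inequality fails and n_0 ≥ 6. We prove 5^n ≥ 41n^3 - 3n^2 for all n ≥ 6.
For the base case n = 6: 5^n = 15625 and 41n^3 - 3n^2 = 8748, so 15625 ≥ 8748.
Suppose the result is true for n = k, so 5^k ≥ 41k^3 - 3k^2.
Then 5^(k + 1) = 5·(5^k) ≥ 5·(41k^3 - 3k^2).
Also, for k ≥ 6 we have 5·(41k^3 - 3k^2) ≥ 41(k+1)^3 - 3(k+1)^2, since 5·(41k^3 - 3k^2) − (41(k+1)^3 - 3(k+1)^2) = 164k^3 - 135k^2 - 117k - 38, which is nonnegative for all k ≥ 6.
Combining, 5^(k + 1) ≥ 41(k+1)^3 - 3(k+1)^2.
This completes the induction.
Hence the smallest such n_0 is 6.

n_0 = 6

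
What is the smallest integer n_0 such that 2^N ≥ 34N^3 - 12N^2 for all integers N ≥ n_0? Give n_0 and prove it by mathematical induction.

At N = 17: 131072 < 163574, so the inequality fails and n_0 ≥ 18. We prove 2^N ≥ 34N^3 - 12N^2 for all N ≥ 18.
Base case (N = 18): 2^N = 262144 and 34N^3 - 12N^2 = 194400, so 262144 ≥ 194400.
For the inductive step, assume it holds for an arbitrary m ≥ 18, so 2^m ≥ 34m^3 - 12m^2.
Then 2^(m + 1) = 2·(2^m) ≥ 2·(34m^3 - 12m^2).
Also, for m ≥ 18 we have 2·(34m^3 - 12m^2) ≥ 34(m+1)^3 - 12(m+1)^2, since 2·(34m^3 - 12m^2) − (34(m+1)^3 - 12(m+1)^2) = 34m^3 - 114m^2 - 78m - 22, which is nonnegative for all m ≥ 18.
Combining, 2^(m + 1) ≥ 34(m+1)^3 - 12(m+1)^2.
By induction, the statement is established for all N ≥ 18.
Hence the smallest such n_0 is 18.

n_0 = 18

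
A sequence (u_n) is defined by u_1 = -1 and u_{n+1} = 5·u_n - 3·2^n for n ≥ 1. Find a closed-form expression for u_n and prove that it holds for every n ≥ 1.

u_n = 2^n - 3·5^(n - 1)

Computing the first terms: u_1 = -1, u_2 = -11, u_3 = -67. This suggests u_n = 2^n - 3·5^(n - 1).
For the base case n = 1: the formula gives -1 = -1 = u_1.
Suppose the result is true for n = p, so u_p = 2^p - 3·5^(p - 1).
Then u_{p+1} = 5·u_p - 3·2^p = 5·(2^p - 3·5^(p - 1)) - 3·2^p = 2^(p + 1) - 3·5^p = 2^(p+1) - 3·5^((p+1) - 1),
which is the claimed formula at n = p+1.
By induction, the statement is established for all n ≥ 1.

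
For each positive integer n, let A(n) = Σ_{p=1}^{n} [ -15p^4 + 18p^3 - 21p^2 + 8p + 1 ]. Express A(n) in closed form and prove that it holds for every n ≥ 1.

A(n) = -n(3n^4 + 3n^3 + 3n^2 + 2n - 2)

We claim A(n) = -n(3n^4 + 3n^3 + 3n^2 + 2n - 2) for all n ≥ 1.
Base step (n = 1): A(1) = -9, and the closed form gives -9. They agree.
Inductive step: assume the claim holds for n = p, so A(p) = p(-3p^4 - 3p^3 - 3p^2 - 2p + 2).
Then A(p+1) = A(p) + (-15p^4 - 42p^3 - 57p^2 - 40p - 9) = (p(-3p^4 - 3p^3 - 3p^2 - 2p + 2)) + (-15p^4 - 42p^3 - 57p^2 - 40p - 9).
Simplifying, A(p+1) = -(p + 1)(3p^4 + 15p^3 + 30p^2 + 29p + 9) = -(p+1)(3(p+1)^4 + 3(p+1)^3 + 3(p+1)^2 + 2(p+1) - 2),
which is the closed form with n = p+1.
By induction, the statement is established for all n ≥ 1.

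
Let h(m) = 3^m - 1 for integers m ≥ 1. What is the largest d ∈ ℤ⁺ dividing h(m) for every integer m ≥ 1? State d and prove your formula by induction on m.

d = 2

Computing the first values: h(1) = 2 and h(2) = 8; gcd(2, 8) = 2, so d ≤ 2.
We prove 2 | 3^m - 1 for all m ≥ 1 by induction on m.
Base case (m = 1): h(1) = 2 = 2·(1), so 2 | h(1).
Inductive step: suppose the statement holds for some p ≥ 1, i.e. 2 | h(p). Then
3^{p+1} − 1^{p+1} = 3·3^p − 1·1^p = 3·(3^p − 1^p) + (2)·1^p. The first term is divisible by 2 by the inductive hypothesis, and the second term (2)·1^p is divisible by 2 since 2 | 2. Hence 2 | h(p+1).
Hence, by induction on m, the claim holds for every m ≥ 1.
Therefore the largest such d is 2.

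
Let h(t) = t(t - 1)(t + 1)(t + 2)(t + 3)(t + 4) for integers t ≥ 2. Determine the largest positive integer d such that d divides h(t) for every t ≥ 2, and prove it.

Computing the first values: h(2) = 720 and h(3) = 5040; gcd(720, 5040) = 720, so d ≤ 720.
We prove 720 | t(t - 1)(t + 1)(t + 2)(t + 3)(t + 4) for all t ≥ 2 by induction on t.
When t = 2: h(2) = 720 = 720·(1), so 720 | h(2).
Inductive step: assume the claim holds for t = m, i.e. 720 | h(m). Then
h(m+1) − h(m) = m·(m+1)·(m+2)·(m+3)·(m+4)·(m+5) − (m-1)·m·(m+1)·(m+2)·(m+3)·(m+4) = m·(m+1)·(m+2)·(m+3)·(m+4)·[(m+5) − (m-1)] = 6·m·(m+1)·(m+2)·(m+3)·(m+4). The product of 5 consecutive integers is divisible by (5)! = 120, so h(m+1) − h(m) is divisible by 6·120 = 720. By the inductive hypothesis 720 | h(m), hence 720 | h(m+1).
This completes the induction.
Therefore the largest such d is 720.

d = 720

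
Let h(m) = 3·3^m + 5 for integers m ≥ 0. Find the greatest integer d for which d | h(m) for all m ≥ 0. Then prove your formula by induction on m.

d = 2

Computing the first values: h(0) = 8 and h(1) = 14; gcd(8, 14) = 2, so d ≤ 2.
We prove 2 | 3·3^m + 5 for all m ≥ 0 by induction on m.
Base case (m = 0): h(0) = 8 = 2·(4), so 2 | h(0).
Inductive step: suppose the statement holds for some r ≥ 0, i.e. 2 | h(r). Then
h(r+1) = 3·3^(r+1) + 5 = 3·(3·3^r + 5) - 10 = 3·h(r) - 10. The first term is divisible by 2 by the inductive hypothesis, and -10 is divisible by 2. Hence 2 | h(r+1).
Hence, by induction on m, the claim holds for every m ≥ 0.
Therefore the largest such d is 2.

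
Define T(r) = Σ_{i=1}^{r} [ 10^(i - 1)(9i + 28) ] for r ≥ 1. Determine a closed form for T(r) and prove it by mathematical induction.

We claim T(r) = 10^r(r + 3) - 3 for all r ≥ 1.
Base case (r = 1): T(1) = 37, and the closed form gives 37. They agree.
Suppose the result is true for r = i, so T(i) = 10^i(i + 3) - 3.
Then T(i+1) = T(i) + (10^i(9i + 37)) = (10^i(i + 3) - 3) + (10^i(9i + 37)).
Simplifying, T(i+1) = 10·10^i·i + 40·10^i - 3 = 10^(i+1)((i+1) + 3) - 3,
which is the closed form with r = i+1.
This completes the induction.

T(r) = 10^r(r + 3) - 3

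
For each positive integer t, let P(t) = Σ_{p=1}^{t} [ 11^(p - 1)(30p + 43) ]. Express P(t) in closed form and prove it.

P(t) = 11^t(3t + 4) - 4

We claim P(t) = 11^t(3t + 4) - 4 for all t ≥ 1.
For the base case t = 1: P(1) = 73, and the closed form gives 73. They agree.
For the inductive step, assume it holds for an arbitrary p ≥ 1, so P(p) = 11^p(3p + 4) - 4.
Then P(p+1) = P(p) + (11^p(30p + 73)) = (11^p(3p + 4) - 4) + (11^p(30p + 73)).
Simplifying, P(p+1) = 33·11^p·p + 77·11^p - 4 = 11^(p+1)(3(p+1) + 4) - 4,
which is the closed form with t = p+1.
By the principle of mathematical induction, the result holds for all t ≥ 1.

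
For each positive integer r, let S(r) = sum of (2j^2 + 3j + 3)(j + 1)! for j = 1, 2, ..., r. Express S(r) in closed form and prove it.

S(r) = (2r + 1)(r + 2)! - 2

We claim S(r) = (2r + 1)(r + 2)! - 2 for all r ≥ 1.
For the base case r = 1: S(1) = 16, and the closed form gives 16. They agree.
Suppose the result is true for r = j, so S(j) = (2j + 1)(j + 2)! - 2.
Then S(j+1) = S(j) + ((2j^2 + 7j + 8)(j + 2)!) = ((2j + 1)(j + 2)! - 2) + ((2j^2 + 7j + 8)(j + 2)!).
Simplifying, S(j+1) = (2(j+1) + 1)((j+1) + 2)! - 2,
which is the closed form with r = j+1.
By the principle of mathematical induction, the result holds for all r ≥ 1.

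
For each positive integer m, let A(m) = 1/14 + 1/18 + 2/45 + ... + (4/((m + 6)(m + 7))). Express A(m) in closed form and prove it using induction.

A(m) = 4m/(7(m + 7))

We claim A(m) = 4m/(7(m + 7)) for all m ≥ 1.
Base step (m = 1): A(1) = 1/14, and the closed form gives 1/14. They agree.
For the inductive step, assume it holds for an arbitrary r ≥ 1, so A(r) = 4r/(7(r + 7)).
Then A(r+1) = A(r) + (4/((r + 7)(r + 8))) = (4r/(7(r + 7))) + (4/((r + 7)(r + 8))).
Simplifying, A(r+1) = 4(r + 1)/(7(r + 8)) = 4(r+1)/(7((r+1) + 7)),
which is the closed form with m = r+1.
Hence, by induction on m, the claim holds for every m ≥ 1.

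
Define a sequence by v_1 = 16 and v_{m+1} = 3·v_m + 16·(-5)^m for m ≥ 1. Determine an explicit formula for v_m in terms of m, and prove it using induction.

Computing the first terms: v_1 = 16, v_2 = -32, v_3 = 304. This suggests v_m = -2(-5)^m + 2·3^m.
For the base case m = 1: the formula gives 16 = 16 = v_1.
Inductive step: suppose the statement holds for some i ≥ 1, so v_i = -2(-5)^i + 2·3^i.
Then v_{i+1} = 3·v_i + 16·(-5)^i = 3·(-2(-5)^i + 2·3^i) + 16·(-5)^i = -2(-5)^(i + 1) + 2·3^(i + 1),
which is the claimed formula at m = i+1.
Hence, by induction on m, the claim holds for every m ≥ 1.

v_m = -2(-5)^m + 2·3^m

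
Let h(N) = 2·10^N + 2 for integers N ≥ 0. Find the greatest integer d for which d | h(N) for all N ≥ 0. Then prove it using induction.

d = 2

Computing the first values: h(0) = 4 and h(1) = 22; gcd(4, 22) = 2, so d ≤ 2.
We prove 2 | 2·10^N + 2 for all N ≥ 0 by induction on N.
For the base case N = 0: h(0) = 4 = 2·(2), so 2 | h(0).
For the inductive step, assume it holds for an arbitrary r ≥ 0, i.e. 2 | h(r). Then
h(r+1) = 2·10^(r+1) + 2 = 10·(2·10^r + 2) - 18 = 10·h(r) - 18. The first term is divisible by 2 by the inductive hypothesis, and -18 is divisible by 2. Hence 2 | h(r+1).
This completes the induction.
Therefore the largest such d is 2.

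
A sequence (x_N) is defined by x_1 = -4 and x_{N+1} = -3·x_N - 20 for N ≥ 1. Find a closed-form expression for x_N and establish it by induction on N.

Computing the first terms: x_1 = -4, x_2 = -8, x_3 = 4. This suggests x_N = (-3)^(N - 1) - 5.
For the base case N = 1: the formula gives -4 = -4 = x_1.
For the inductive step, assume it holds for an arbitrary j ≥ 1, so x_j = (-3)^(j - 1) - 5.
Then x_{j+1} = -3·x_j - 20 = -3·((-3)^(j - 1) - 5) - 20 = (-3)^j - 5 = (-3)^((j+1) - 1) - 5,
which is the claimed formula at N = j+1.
By induction, the statement is established for all N ≥ 1.

x_N = (-3)^(N - 1) - 5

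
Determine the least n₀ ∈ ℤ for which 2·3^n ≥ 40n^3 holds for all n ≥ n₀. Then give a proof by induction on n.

n₀ = 9

At n = 8: 13122 < 20480, so the inequality fails and n₀ ≥ 9. We prove 2·3^n ≥ 40n^3 for all n ≥ 9.
For the base case n = 9: 2·3^n = 39366 and 40n^3 = 29160, so 39366 ≥ 29160.
Inductive step: suppose the statement holds for some r ≥ 9, so 2·3^r ≥ 40r^3.
Then 2·3^(r + 1) = 3·(2·3^r) ≥ 3·(40r^3).
Also, for r ≥ 9 we have 3·(40r^3) ≥ 40(r+1)^3, since 3 ≥ (1 + 1/r)^3 for all r ≥ 9.
Combining, 2·3^(r + 1) ≥ 40(r+1)^3.
By the principle of mathematical induction, the result holds for all n ≥ 9.
Hence the smallest such n₀ is 9.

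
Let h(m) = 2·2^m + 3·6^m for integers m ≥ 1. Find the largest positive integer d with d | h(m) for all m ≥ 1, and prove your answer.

d = 2

Computing the first values: h(1) = 22 and h(2) = 116; gcd(22, 116) = 2, so d ≤ 2.
We prove 2 | 2·2^m + 3·6^m for all m ≥ 1 by induction on m.
Base step (m = 1): h(1) = 22 = 2·(11), so 2 | h(1).
Suppose the result is true for m = r, i.e. 2 | h(r). Then
h(r+1) − 6·h(r) = (2·2^(r+1) + 3·6^(r+1)) − 6·(2·2^r + 3·6^r) = (2)·2^r·(2 − 6) = (-8)·2^r. Since 2 | h(r) by the inductive hypothesis, 2 | 6·h(r); and 2 | -8 since -8 = 2·-4. Therefore 2 | h(r+1).
Hence, by induction on m, the claim holds for every m ≥ 1.
Therefore the largest such d is 2.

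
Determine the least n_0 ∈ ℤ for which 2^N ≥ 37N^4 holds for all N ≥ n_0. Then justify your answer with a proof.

At N = 23: 8388608 < 10354117, so the inequality fails and n_0 ≥ 24. We prove 2^N ≥ 37N^4 for all N ≥ 24.
Base case (N = 24): 2^N = 16777216 and 37N^4 = 12275712, so 16777216 ≥ 12275712.
Inductive step: suppose the statement holds for some p ≥ 24, so 2^p ≥ 37p^4.
Then 2^(p + 1) = 2·(2^p) ≥ 2·(37p^4).
Also, for p ≥ 24 we have 2·(37p^4) ≥ 37(p+1)^4, since 2 ≥ (1 + 1/p)^4 for all p ≥ 24.
Combining, 2^(p + 1) ≥ 37(p+1)^4.
Hence, by induction on N, the claim holds for every N ≥ 24.
Hence the smallest such n_0 is 24.

n_0 = 24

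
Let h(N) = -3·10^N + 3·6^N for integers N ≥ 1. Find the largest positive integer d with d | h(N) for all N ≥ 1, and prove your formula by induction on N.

d = 12

Computing the first values: h(1) = -12 and h(2) = -192; gcd(-12, -192) = 12, so d ≤ 12.
We prove 12 | -3·10^N + 3·6^N for all N ≥ 1 by induction on N.
Base case (N = 1): h(1) = -12 = 12·(-1), so 12 | h(1).
Inductive step: assume the claim holds for N = j, i.e. 12 | h(j). Then
h(j+1) − 10·h(j) = (-3·10^(j+1) + 3·6^(j+1)) − 10·(-3·10^j + 3·6^j) = (3)·6^j·(6 − 10) = (-12)·6^j. Since 12 | h(j) by the inductive hypothesis, 12 | 10·h(j); and 12 | -12 since -12 = 12·-1. Therefore 12 | h(j+1).
Hence, by induction on N, the claim holds for every N ≥ 1.
Therefore the largest such d is 12.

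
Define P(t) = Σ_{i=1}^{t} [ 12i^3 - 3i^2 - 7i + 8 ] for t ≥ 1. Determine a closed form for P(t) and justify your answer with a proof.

We claim P(t) = t(3t^3 + 5t^2 - 2t + 4) for all t ≥ 1.
Base case (t = 1): P(1) = 10, and the closed form gives 10. They agree.
Suppose the result is true for t = i, so P(i) = i(3i^3 + 5i^2 - 2i + 4).
Then P(i+1) = P(i) + (12i^3 + 33i^2 + 23i + 10) = (i(3i^3 + 5i^2 - 2i + 4)) + (12i^3 + 33i^2 + 23i + 10).
Simplifying, P(i+1) = (i + 1)(3i^3 + 14i^2 + 17i + 10) = (i+1)(3(i+1)^3 + 5(i+1)^2 - 2(i+1) + 4),
which is the closed form with t = i+1.
Hence, by induction on t, the claim holds for every t ≥ 1.

P(t) = t(3t^3 + 5t^2 - 2t + 4)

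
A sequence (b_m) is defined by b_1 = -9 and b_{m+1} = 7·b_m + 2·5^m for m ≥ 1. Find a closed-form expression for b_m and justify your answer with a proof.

Computing the first terms: b_1 = -9, b_2 = -53, b_3 = -321. This suggests b_m = -5^m - 4·7^(m - 1).
When m = 1: the formula gives -9 = -9 = b_1.
Inductive step: assume the claim holds for m = r, so b_r = -5^r - 4·7^(r - 1).
Then b_{r+1} = 7·b_r + 2·5^r = 7·(-5^r - 4·7^(r - 1)) + 2·5^r = -5^(r + 1) - 4·7^r = -5^(r+1) - 4·7^((r+1) - 1),
which is the claimed formula at m = r+1.
This completes the induction.

b_m = -5^m - 4·7^(m - 1)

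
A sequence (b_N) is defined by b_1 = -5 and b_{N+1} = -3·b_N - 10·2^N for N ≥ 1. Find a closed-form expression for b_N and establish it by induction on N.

Computing the first terms: b_1 = -5, b_2 = -5, b_3 = -25. This suggests b_N = -(-3)^(N - 1) - 2^(N + 1).
Base step (N = 1): the formula gives -5 = -5 = b_1.
Suppose the result is true for N = p, so b_p = -(-3)^(p - 1) - 2^(p + 1).
Then b_{p+1} = -3·b_p - 10·2^p = -3·(-(-3)^(p - 1) - 2^(p + 1)) - 10·2^p = -(-3)^p - 2^(p + 2) = -(-3)^((p+1) - 1) - 2^((p+1) + 1),
which is the claimed formula at N = p+1.
By induction, the statement is established for all N ≥ 1.

b_N = -(-3)^(N - 1) - 2^(N + 1)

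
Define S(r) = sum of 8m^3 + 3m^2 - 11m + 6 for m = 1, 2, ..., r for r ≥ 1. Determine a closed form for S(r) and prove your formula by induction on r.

S(r) = r(2r^3 + 5r^2 - 2r + 1)

We claim S(r) = r(2r^3 + 5r^2 - 2r + 1) for all r ≥ 1.
For the base case r = 1: S(1) = 6, and the closed form gives 6. They agree.
For the inductive step, assume it holds for an arbitrary m ≥ 1, so S(m) = m(2m^3 + 5m^2 - 2m + 1).
Then S(m+1) = S(m) + (8m^3 + 27m^2 + 19m + 6) = (m(2m^3 + 5m^2 - 2m + 1)) + (8m^3 + 27m^2 + 19m + 6).
Simplifying, S(m+1) = (m + 1)(2m^3 + 11m^2 + 14m + 6) = (m+1)(2(m+1)^3 + 5(m+1)^2 - 2(m+1) + 1),
which is the closed form with r = m+1.
By induction, the statement is established for all r ≥ 1.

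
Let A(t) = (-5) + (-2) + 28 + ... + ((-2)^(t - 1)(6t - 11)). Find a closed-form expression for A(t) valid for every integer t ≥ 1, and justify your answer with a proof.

We claim A(t) = (-2)^t(-2t + 3) - 3 for all t ≥ 1.
Base case (t = 1): A(1) = -5, and the closed form gives -5. They agree.
Inductive step: assume the claim holds for t = j, so A(j) = (-2)^j(-2j + 3) - 3.
Then A(j+1) = A(j) + ((-2)^j(6j - 5)) = ((-2)^j(-2j + 3) - 3) + ((-2)^j(6j - 5)).
Simplifying, A(j+1) = (-2)^(j + 1) + (-2)^(j + 2)j - 3 = (-2)^(j+1)(-2(j+1) + 3) - 3,
which is the closed form with t = j+1.
This completes the induction.

A(t) = (-2)^t(-2t + 3) - 3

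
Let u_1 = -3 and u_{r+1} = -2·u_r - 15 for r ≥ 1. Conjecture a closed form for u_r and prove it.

u_r = -(-2)^r - 5

Computing the first terms: u_1 = -3, u_2 = -9, u_3 = 3. This suggests u_r = -(-2)^r - 5.
Base case (r = 1): the formula gives -3 = -3 = u_1.
Inductive step: assume the claim holds for r = i, so u_i = -(-2)^i - 5.
Then u_{i+1} = -2·u_i - 15 = -2·(-(-2)^i - 5) - 15 = -(-2)^(i + 1) - 5,
which is the claimed formula at r = i+1.
Hence, by induction on r, the claim holds for every r ≥ 1.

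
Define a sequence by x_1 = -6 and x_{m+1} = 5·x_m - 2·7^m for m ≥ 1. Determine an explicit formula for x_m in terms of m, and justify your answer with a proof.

x_m = 5^(m - 1) - 7^m

Computing the first terms: x_1 = -6, x_2 = -44, x_3 = -318. This suggests x_m = 5^(m - 1) - 7^m.
Base case (m = 1): the formula gives -6 = -6 = x_1.
For the inductive step, assume it holds for an arbitrary i ≥ 1, so x_i = 5^(i - 1) - 7^i.
Then x_{i+1} = 5·x_i - 2·7^i = 5·(5^(i - 1) - 7^i) - 2·7^i = 5^i - 7^(i + 1) = 5^((i+1) - 1) - 7^(i+1),
which is the claimed formula at m = i+1.
Hence, by induction on m, the claim holds for every m ≥ 1.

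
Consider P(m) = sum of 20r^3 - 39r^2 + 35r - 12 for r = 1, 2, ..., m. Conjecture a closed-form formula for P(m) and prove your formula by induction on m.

P(m) = m(5m^3 - 3m^2 + 3m - 1)

We claim P(m) = m(5m^3 - 3m^2 + 3m - 1) for all m ≥ 1.
Base case (m = 1): P(1) = 4, and the closed form gives 4. They agree.
Inductive step: assume the claim holds for m = r, so P(r) = r(5r^3 - 3r^2 + 3r - 1).
Then P(r+1) = P(r) + (20r^3 + 21r^2 + 17r + 4) = (r(5r^3 - 3r^2 + 3r - 1)) + (20r^3 + 21r^2 + 17r + 4).
Simplifying, P(r+1) = (r + 1)(5r^3 + 12r^2 + 12r + 4) = (r+1)(5(r+1)^3 - 3(r+1)^2 + 3(r+1) - 1),
which is the closed form with m = r+1.
This completes the induction.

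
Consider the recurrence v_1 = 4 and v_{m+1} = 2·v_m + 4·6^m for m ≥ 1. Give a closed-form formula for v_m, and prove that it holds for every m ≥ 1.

v_m = -2^m + 6^m

Computing the first terms: v_1 = 4, v_2 = 32, v_3 = 208. This suggests v_m = -2^m + 6^m.
Base case (m = 1): the formula gives 4 = 4 = v_1.
For the inductive step, assume it holds for an arbitrary k ≥ 1, so v_k = -2^k + 6^k.
Then v_{k+1} = 2·v_k + 4·6^k = 2·(-2^k + 6^k) + 4·6^k = -2^(k + 1) + 6^(k + 1),
which is the claimed formula at m = k+1.
By induction, the statement is established for all m ≥ 1.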